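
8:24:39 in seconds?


Hours: 8 × 3600 = 28800
Minutes: 24 × 60 = 1440
Seconds: 39
Total = 28800 + 1440 + 39 = 30279

30279 seconds


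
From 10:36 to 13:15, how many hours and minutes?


2h 39m

End time in minutes: 13×60 + 15 = 795
Start time in minutes: 10×60 + 36 = 636
Difference = 795 - 636 = 159 minutes
= 2 hours 39 minutes


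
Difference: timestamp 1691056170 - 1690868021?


Difference = 1691056170 - 1690868021 = 188149 seconds
In hours: 188149 / 3600 ≈ 52.3
In days: 188149 / 86400 ≈ 2.18

188149 seconds (52.3 hours / 2.18 days)


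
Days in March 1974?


Month: March (month 3)
March has 31 days

31 days


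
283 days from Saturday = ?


Start: Saturday (index 5)
(5 + 283) mod 7
= 288 mod 7
= 1
Index 1 → Tuesday

Tuesday


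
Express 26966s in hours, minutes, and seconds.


7h 29m 26s

Hours: 26966 ÷ 3600 = 7 remainder 1766
Minutes: 1766 ÷ 60 = 29 remainder 26
Seconds: 26


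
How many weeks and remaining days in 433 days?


Weeks: 433 ÷ 7 = 61 remainder 6

61 weeks 6 days


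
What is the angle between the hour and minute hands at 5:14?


73.0°

Hour hand = 5×30 + 14×0.5 = 157.0°
Minute hand = 14×6 = 84°
Difference = |157.0 - 84| = 73.0°


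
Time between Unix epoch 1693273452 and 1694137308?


863856 seconds (240.0 hours / 10.00 days)

Difference = 1694137308 - 1693273452 = 863856 seconds
In hours: 863856 / 3600 ≈ 240.0
In days: 863856 / 86400 ≈ 10.00


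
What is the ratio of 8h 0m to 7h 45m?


Duration 1: 480 minutes
Duration 2: 465 minutes
Ratio = 480:465
GCD = 15
Simplified = 32:31
As a decimal: 32/31 ≈ 1.03

32:31 (1.03)


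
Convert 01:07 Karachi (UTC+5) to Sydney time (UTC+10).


06:07

Time difference = UTC+10 - UTC+5 = +5 hours
New hour = (1 + 5) mod 24
= 6 mod 24 = 6
Minutes unchanged → 06:07


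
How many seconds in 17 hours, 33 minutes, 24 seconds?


Hours: 17 × 3600 = 61200
Minutes: 33 × 60 = 1980
Seconds: 24
Total = 61200 + 1980 + 24 = 63204

63204 seconds


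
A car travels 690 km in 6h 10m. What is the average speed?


111.9 km/h

Distance: 690 km
Time: 6h 10m = 370 min = 370/60 = 37/6 hours
Speed = 690 ÷ (37/6) = 690 × 6 / 37 = 4140/37 ≈ 111.9 km/h


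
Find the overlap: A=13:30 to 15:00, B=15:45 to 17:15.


0 minutes

Meeting A: 810-900 (in minutes from midnight)
Meeting B: 945-1035
Overlap start = max(810, 945) = 945
Overlap end = min(900, 1035) = 900
Overlap = max(0, 900 - 945) = 0 min


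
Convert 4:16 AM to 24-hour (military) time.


Input: 4:16 AM
AM hour stays: 4

04:16


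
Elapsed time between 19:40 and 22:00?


2h 20m

End time in minutes: 22×60 + 0 = 1320
Start time in minutes: 19×60 + 40 = 1180
Difference = 1320 - 1180 = 140 minutes
= 2 hours 20 minutes


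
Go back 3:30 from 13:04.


09:34

Start: 784 minutes from midnight
Subtract: 210 minutes
Remaining: 784 - 210 = 574
Hours: 9, Minutes: 34


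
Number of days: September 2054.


Month: September (month 9)
September has 30 days

30 days


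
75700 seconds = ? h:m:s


Hours: 75700 ÷ 3600 = 21 remainder 100
Minutes: 100 ÷ 60 = 1 remainder 40
Seconds: 40

21h 1m 40s


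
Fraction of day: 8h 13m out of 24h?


Total minutes: 8×60 + 13 = 493
Day = 24×60 = 1440 minutes
Fraction = 493/1440 ≈ 0.3424
As a percentage: 493/1440 × 100 ≈ 34.24%

0.3424 (34.24%)


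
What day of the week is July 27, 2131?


Friday

Zeller's congruence:
q=27, m=7, k=31, j=21
h = (27 + ⌊13×8/5⌋ + 31 + ⌊31/4⌋ + ⌊21/4⌋ - 2×21) mod 7
= (27 + 20 + 31 + 7 + 5 - 42) mod 7
= 48 mod 7 = 6
h=6 → Friday


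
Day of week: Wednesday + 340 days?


Sunday

Start: Wednesday (index 2)
(2 + 340) mod 7
= 342 mod 7
= 6
Index 6 → Sunday


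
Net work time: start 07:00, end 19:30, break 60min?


Total time = (19×60+30) - (7×60+0)
= 1170 - 420 = 750 min
Minus break: 750 - 60 = 690 min
= 11h 30m

11h 30m (690 minutes)


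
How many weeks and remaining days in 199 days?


Weeks: 199 ÷ 7 = 28 remainder 3

28 weeks 3 days


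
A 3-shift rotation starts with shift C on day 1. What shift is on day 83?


Shift A

Shifts: A, B, C
Start: C (index 2)
Day 83: (2 + 83 - 1) mod 3
= 84 mod 3
= 0
Index 0 → shift A


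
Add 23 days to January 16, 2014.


Start: January 16, 2014
Add 23 days
January 16 → February 1: 31 - 16 + 1 = 16 days (23 - 16 = 7 left)
February 1 + 7 = February 8, 2014

February 8, 2014


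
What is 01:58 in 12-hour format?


1:58 AM

Hour: 1
1 < 12 → AM


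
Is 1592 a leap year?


Rules: divisible by 4 AND (not by 100 OR by 400)
1592 ÷ 4 = 398 exactly → divisible by 4
1592 ÷ 100 = 15 remainder 92 → not divisible by 100
Divisible by 4 but not by 100 → leap year

Yes


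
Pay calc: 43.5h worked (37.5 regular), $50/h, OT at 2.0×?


Regular: 37.5h × $50 = $1875.00
Overtime: 43.5 - 37.5 = 6.0h
OT pay: 6.0h × $50 × 2.0 = $600.00
Total = $1875.00 + $600.00 = $2475.00

$2475.00


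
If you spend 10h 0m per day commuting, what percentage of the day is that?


41.7%

Time: 600 minutes
Day: 1440 minutes
Percentage = (600/1440) × 100 ≈ 41.7%


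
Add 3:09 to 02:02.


05:11

Start: 122 minutes from midnight
Add: 189 minutes
Total: 311 minutes
Hours: 311 ÷ 60 = 5 remainder 11


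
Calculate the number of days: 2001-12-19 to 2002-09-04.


259 days

From December 19, 2001 to September 4, 2002
Rest of December 2001: 31 - 19 = 12
Full months: January 31, February 2002 28, March 31, April 30, May 31, June 30, July 31, August 31
Days into September 2002: 4
Total = 12 + 31 + 28 + 31 + 30 + 31 + 30 + 31 + 31 + 4 = 259 days


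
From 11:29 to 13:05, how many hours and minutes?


1h 36m

End time in minutes: 13×60 + 5 = 785
Start time in minutes: 11×60 + 29 = 689
Difference = 785 - 689 = 96 minutes
= 1 hours 36 minutes


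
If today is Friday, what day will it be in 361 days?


Tuesday

Start: Friday (index 4)
(4 + 361) mod 7
= 365 mod 7
= 1
Index 1 → Tuesday


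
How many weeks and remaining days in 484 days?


Weeks: 484 ÷ 7 = 69 remainder 1

69 weeks 1 days


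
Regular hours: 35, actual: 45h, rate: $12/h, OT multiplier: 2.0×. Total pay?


$660.00

Regular: 35h × $12 = $420.00
Overtime: 45 - 35 = 10h
OT pay: 10h × $12 × 2.0 = $240.00
Total = $420.00 + $240.00 = $660.00


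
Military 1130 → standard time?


Hour: 11
11 < 12 → AM

11:30 AM


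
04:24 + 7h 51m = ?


12:15

Start: 264 minutes from midnight
Add: 471 minutes
Total: 735 minutes
Hours: 735 ÷ 60 = 12 remainder 15


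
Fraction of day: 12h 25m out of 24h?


0.5174 (51.74%)

Total minutes: 12×60 + 25 = 745
Day = 24×60 = 1440 minutes
Fraction = 745/1440 ≈ 0.5174
As a percentage: 745/1440 × 100 ≈ 51.74%


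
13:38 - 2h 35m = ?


Start: 818 minutes from midnight
Subtract: 155 minutes
Remaining: 818 - 155 = 663
Hours: 11, Minutes: 3

11:03


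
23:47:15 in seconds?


Hours: 23 × 3600 = 82800
Minutes: 47 × 60 = 2820
Seconds: 15
Total = 82800 + 2820 + 15 = 85635

85635 seconds


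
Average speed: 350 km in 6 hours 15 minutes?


56.0 km/h

Distance: 350 km
Time: 6h 15m = 375 min = 375/60 = 25/4 hours
Speed = 350 ÷ (25/4) = 350 × 4 / 25 = 1400/25 = 56.0 km/h


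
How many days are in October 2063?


31 days

Month: October (month 10)
October has 31 days


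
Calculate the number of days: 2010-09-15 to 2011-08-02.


321 days

From September 15, 2010 to August 2, 2011
Rest of September 2010: 30 - 15 = 15
Full months: October 31, November 30, December 31, January 31, February 2011 28, March 31, April 30, May 31, June 30, July 31
Days into August 2011: 2
Total = 15 + 31 + 30 + 31 + 31 + 28 + 31 + 30 + 31 + 30 + 31 + 2 = 321 days


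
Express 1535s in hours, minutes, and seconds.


0h 25m 35s

Hours: 1535 ÷ 3600 = 0 remainder 1535
Minutes: 1535 ÷ 60 = 25 remainder 35
Seconds: 35


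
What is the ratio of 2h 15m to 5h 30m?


Duration 1: 135 minutes
Duration 2: 330 minutes
Ratio = 135:330
GCD = 15
Simplified = 9:22
As a decimal: 9/22 ≈ 0.41

9:22 (0.41)


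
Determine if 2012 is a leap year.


Rules: divisible by 4 AND (not by 100 OR by 400)
2012 ÷ 4 = 503 exactly → divisible by 4
2012 ÷ 100 = 20 remainder 12 → not divisible by 100
Divisible by 4 but not by 100 → leap year

Yes


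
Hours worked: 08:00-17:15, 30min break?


8h 45m (525 minutes)

Total time = (17×60+15) - (8×60+0)
= 1035 - 480 = 555 min
Minus break: 555 - 30 = 525 min
= 8h 45m


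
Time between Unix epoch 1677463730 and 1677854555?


Difference = 1677854555 - 1677463730 = 390825 seconds
In hours: 390825 / 3600 ≈ 108.6
In days: 390825 / 86400 ≈ 4.52

390825 seconds (108.6 hours / 4.52 days)


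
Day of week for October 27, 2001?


Zeller's congruence:
q=27, m=10, k=1, j=20
h = (27 + ⌊13×11/5⌋ + 1 + ⌊1/4⌋ + ⌊20/4⌋ - 2×20) mod 7
= (27 + 28 + 1 + 0 + 5 - 40) mod 7
= 21 mod 7 = 0
h=0 → Saturday

Saturday


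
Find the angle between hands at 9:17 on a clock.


176.5°

Hour hand = 9×30 + 17×0.5 = 278.5°
Minute hand = 17×6 = 102°
Difference = |278.5 - 102| = 176.5°


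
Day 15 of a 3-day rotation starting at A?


Shifts: A, B, C
Start: A (index 0)
Day 15: (0 + 15 - 1) mod 3
= 14 mod 3
= 2
Index 2 → shift C

Shift C


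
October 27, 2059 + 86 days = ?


January 21, 2060

Start: October 27, 2059
Add 86 days
October 27 → November 1: 31 - 27 + 1 = 5 days (86 - 5 = 81 left)
November 1 → December 1: 30 - 1 + 1 = 30 days (81 - 30 = 51 left)
December 1 → January 1: 31 - 1 + 1 = 31 days (51 - 31 = 20 left)
January 1 + 20 = January 21, 2060


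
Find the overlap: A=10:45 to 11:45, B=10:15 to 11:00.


Meeting A: 645-705 (in minutes from midnight)
Meeting B: 615-660
Overlap start = max(645, 615) = 645
Overlap end = min(705, 660) = 660
Overlap = max(0, 660 - 645) = 15 min

15 minutes


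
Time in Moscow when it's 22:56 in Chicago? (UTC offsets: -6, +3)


07:56 (next day)

Time difference = UTC+3 - UTC-6 = +9 hours
New hour = (22 + 9) mod 24
= 31 mod 24 = 7
Minutes unchanged → 07:56; 31 ≥ 24 → next day


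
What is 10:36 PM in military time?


Input: 10:36 PM
PM: 10 + 12 = 22

22:36


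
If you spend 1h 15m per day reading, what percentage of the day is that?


5.2%

Time: 75 minutes
Day: 1440 minutes
Percentage = (75/1440) × 100 ≈ 5.2%


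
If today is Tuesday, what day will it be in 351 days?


Wednesday

Start: Tuesday (index 1)
(1 + 351) mod 7
= 352 mod 7
= 2
Index 2 → Wednesday


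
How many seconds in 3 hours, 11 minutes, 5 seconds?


Hours: 3 × 3600 = 10800
Minutes: 11 × 60 = 660
Seconds: 5
Total = 10800 + 660 + 5 = 11465

11465 seconds


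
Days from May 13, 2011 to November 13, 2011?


184 days

From May 13, 2011 to November 13, 2011
Rest of May 2011: 31 - 13 = 18
Full months: June 30, July 31, August 31, September 30, October 31
Days into November 2011: 13
Total = 18 + 30 + 31 + 31 + 30 + 31 + 13 = 184 days


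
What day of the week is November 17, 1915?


Wednesday

Zeller's congruence:
q=17, m=11, k=15, j=19
h = (17 + ⌊13×12/5⌋ + 15 + ⌊15/4⌋ + ⌊19/4⌋ - 2×19) mod 7
= (17 + 31 + 15 + 3 + 4 - 38) mod 7
= 32 mod 7 = 4
h=4 → Wednesday


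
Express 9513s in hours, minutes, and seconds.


Hours: 9513 ÷ 3600 = 2 remainder 2313
Minutes: 2313 ÷ 60 = 38 remainder 33
Seconds: 33

2h 38m 33s


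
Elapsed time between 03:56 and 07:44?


End time in minutes: 7×60 + 44 = 464
Start time in minutes: 3×60 + 56 = 236
Difference = 464 - 236 = 228 minutes
= 3 hours 48 minutes

3h 48m


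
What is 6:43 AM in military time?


06:43

Input: 6:43 AM
AM hour stays: 6


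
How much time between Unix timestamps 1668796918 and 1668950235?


Difference = 1668950235 - 1668796918 = 153317 seconds
In hours: 153317 / 3600 ≈ 42.6
In days: 153317 / 86400 ≈ 1.77

153317 seconds (42.6 hours / 1.77 days)


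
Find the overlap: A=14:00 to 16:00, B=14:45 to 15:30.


45 minutes

Meeting A: 840-960 (in minutes from midnight)
Meeting B: 885-930
Overlap start = max(840, 885) = 885
Overlap end = min(960, 930) = 930
Overlap = max(0, 930 - 885) = 45 min


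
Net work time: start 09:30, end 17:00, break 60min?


6h 30m (390 minutes)

Total time = (17×60+0) - (9×60+30)
= 1020 - 570 = 450 min
Minus break: 450 - 60 = 390 min
= 6h 30m


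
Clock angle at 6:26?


37.0°

Hour hand = 6×30 + 26×0.5 = 193.0°
Minute hand = 26×6 = 156°
Difference = |193.0 - 156| = 37.0°


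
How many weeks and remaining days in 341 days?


Weeks: 341 ÷ 7 = 48 remainder 5

48 weeks 5 days


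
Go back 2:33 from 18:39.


Start: 1119 minutes from midnight
Subtract: 153 minutes
Remaining: 1119 - 153 = 966
Hours: 16, Minutes: 6

16:06


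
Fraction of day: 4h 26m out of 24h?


Total minutes: 4×60 + 26 = 266
Day = 24×60 = 1440 minutes
Fraction = 266/1440 ≈ 0.1847
As a percentage: 266/1440 × 100 ≈ 18.47%

0.1847 (18.47%)


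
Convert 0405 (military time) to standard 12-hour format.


Hour: 4
4 < 12 → AM

4:05 AM


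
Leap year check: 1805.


Rules: divisible by 4 AND (not by 100 OR by 400)
1805 ÷ 4 = 451 remainder 1 → not divisible by 4
Not divisible by 4 → not a leap year

No


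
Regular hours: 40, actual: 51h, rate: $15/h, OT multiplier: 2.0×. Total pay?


$930.00

Regular: 40h × $15 = $600.00
Overtime: 51 - 40 = 11h
OT pay: 11h × $15 × 2.0 = $330.00
Total = $600.00 + $330.00 = $930.00


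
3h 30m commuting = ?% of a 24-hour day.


Time: 210 minutes
Day: 1440 minutes
Percentage = (210/1440) × 100 ≈ 14.6%

14.6%


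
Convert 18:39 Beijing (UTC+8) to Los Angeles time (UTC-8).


Time difference = UTC-8 - UTC+8 = -16 hours
New hour = (18 -16) mod 24
= 2 mod 24 = 2
Minutes unchanged → 02:39

02:39


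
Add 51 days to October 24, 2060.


December 14, 2060

Start: October 24, 2060
Add 51 days
October 24 → November 1: 31 - 24 + 1 = 8 days (51 - 8 = 43 left)
November 1 → December 1: 30 - 1 + 1 = 30 days (43 - 30 = 13 left)
December 1 + 13 = December 14, 2060


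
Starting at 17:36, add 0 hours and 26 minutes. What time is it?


Start: 1056 minutes from midnight
Add: 26 minutes
Total: 1082 minutes
Hours: 1082 ÷ 60 = 18 remainder 2

18:02


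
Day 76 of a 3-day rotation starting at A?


Shifts: A, B, C
Start: A (index 0)
Day 76: (0 + 76 - 1) mod 3
= 75 mod 3
= 0
Index 0 → shift A

Shift A


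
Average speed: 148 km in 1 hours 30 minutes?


Distance: 148 km
Time: 1h 30m = 90 min = 90/60 = 3/2 hours
Speed = 148 ÷ (3/2) = 148 × 2 / 3 = 296/3 ≈ 98.7 km/h

98.7 km/h


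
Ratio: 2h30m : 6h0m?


Duration 1: 150 minutes
Duration 2: 360 minutes
Ratio = 150:360
GCD = 30
Simplified = 5:12
As a decimal: 5/12 ≈ 0.42

5:12 (0.42)


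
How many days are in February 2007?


Month: February (month 2)
February: 28 or 29 (leap year)
2007 leap year? No

28 days


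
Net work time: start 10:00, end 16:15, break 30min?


Total time = (16×60+15) - (10×60+0)
= 975 - 600 = 375 min
Minus break: 375 - 30 = 345 min
= 5h 45m

5h 45m (345 minutes)


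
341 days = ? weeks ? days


Weeks: 341 ÷ 7 = 48 remainder 5

48 weeks 5 days


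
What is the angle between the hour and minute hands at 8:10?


Hour hand = 8×30 + 10×0.5 = 245.0°
Minute hand = 10×6 = 60°
Difference = |245.0 - 60| = 185.0°
Since > 180°: 360 - 185.0 = 175.0°

175.0°


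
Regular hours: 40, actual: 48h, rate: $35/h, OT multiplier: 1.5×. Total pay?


Regular: 40h × $35 = $1400.00
Overtime: 48 - 40 = 8h
OT pay: 8h × $35 × 1.5 = $420.00
Total = $1400.00 + $420.00 = $1820.00

$1820.00


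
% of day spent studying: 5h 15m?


Time: 315 minutes
Day: 1440 minutes
Percentage = (315/1440) × 100 ≈ 21.9%

21.9%


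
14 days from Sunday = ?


Sunday

Start: Sunday (index 6)
(6 + 14) mod 7
= 20 mod 7
= 6
Index 6 → Sunday


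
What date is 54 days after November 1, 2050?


December 25, 2050

Start: November 1, 2050
Add 54 days
November 1 → December 1: 30 - 1 + 1 = 30 days (54 - 30 = 24 left)
December 1 + 24 = December 25, 2050


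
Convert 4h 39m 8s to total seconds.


16748 seconds

Hours: 4 × 3600 = 14400
Minutes: 39 × 60 = 2340
Seconds: 8
Total = 14400 + 2340 + 8 = 16748


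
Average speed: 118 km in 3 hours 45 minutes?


Distance: 118 km
Time: 3h 45m = 225 min = 225/60 = 15/4 hours
Speed = 118 ÷ (15/4) = 118 × 4 / 15 = 472/15 ≈ 31.5 km/h

31.5 km/h


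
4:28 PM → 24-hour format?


Input: 4:28 PM
PM: 4 + 12 = 16

16:28


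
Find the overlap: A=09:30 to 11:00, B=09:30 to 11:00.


90 minutes

Meeting A: 570-660 (in minutes from midnight)
Meeting B: 570-660
Overlap start = max(570, 570) = 570
Overlap end = min(660, 660) = 660
Overlap = max(0, 660 - 570) = 90 min


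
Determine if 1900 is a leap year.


Rules: divisible by 4 AND (not by 100 OR by 400)
1900 ÷ 4 = 475 exactly → divisible by 4
1900 ÷ 100 = 19 exactly → divisible by 100
1900 ÷ 400 = 4 remainder 300 → not divisible by 400
Divisible by 100 but not by 400 → not a leap year

No


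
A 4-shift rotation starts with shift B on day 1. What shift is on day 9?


Shift B

Shifts: A, B, C, D
Start: B (index 1)
Day 9: (1 + 9 - 1) mod 4
= 9 mod 4
= 1
Index 1 → shift B


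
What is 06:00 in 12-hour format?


6:00 AM

Hour: 6
6 < 12 → AM


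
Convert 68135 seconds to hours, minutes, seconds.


Hours: 68135 ÷ 3600 = 18 remainder 3335
Minutes: 3335 ÷ 60 = 55 remainder 35
Seconds: 35

18h 55m 35s


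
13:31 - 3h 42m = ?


Start: 811 minutes from midnight
Subtract: 222 minutes
Remaining: 811 - 222 = 589
Hours: 9, Minutes: 49

09:49


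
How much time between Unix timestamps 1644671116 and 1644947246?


Difference = 1644947246 - 1644671116 = 276130 seconds
In hours: 276130 / 3600 ≈ 76.7
In days: 276130 / 86400 ≈ 3.20

276130 seconds (76.7 hours / 3.20 days)


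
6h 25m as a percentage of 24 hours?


Total minutes: 6×60 + 25 = 385
Day = 24×60 = 1440 minutes
Fraction = 385/1440 ≈ 0.2674
As a percentage: 385/1440 × 100 ≈ 26.74%

0.2674 (26.74%)


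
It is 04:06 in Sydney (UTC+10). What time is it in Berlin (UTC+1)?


Time difference = UTC+1 - UTC+10 = -9 hours
New hour = (4 -9) mod 24
= -5 mod 24 = 19
Minutes unchanged → 19:06; -5 < 0 → previous day

19:06 (previous day)


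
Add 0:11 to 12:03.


12:14

Start: 723 minutes from midnight
Add: 11 minutes
Total: 734 minutes
Hours: 734 ÷ 60 = 12 remainder 14


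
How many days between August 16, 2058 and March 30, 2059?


226 days

From August 16, 2058 to March 30, 2059
Rest of August 2058: 31 - 16 = 15
Full months: September 30, October 31, November 30, December 31, January 31, February 2059 28
Days into March 2059: 30
Total = 15 + 30 + 31 + 30 + 31 + 31 + 28 + 30 = 226 days


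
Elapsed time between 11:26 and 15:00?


End time in minutes: 15×60 + 0 = 900
Start time in minutes: 11×60 + 26 = 686
Difference = 900 - 686 = 214 minutes
= 3 hours 34 minutes

3h 34m


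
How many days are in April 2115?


Month: April (month 4)
April has 30 days

30 days


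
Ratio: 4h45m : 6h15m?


Duration 1: 285 minutes
Duration 2: 375 minutes
Ratio = 285:375
GCD = 15
Simplified = 19:25
As a decimal: 19/25 = 0.76

19:25 (0.76)


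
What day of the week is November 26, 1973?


Monday

Zeller's congruence:
q=26, m=11, k=73, j=19
h = (26 + ⌊13×12/5⌋ + 73 + ⌊73/4⌋ + ⌊19/4⌋ - 2×19) mod 7
= (26 + 31 + 73 + 18 + 4 - 38) mod 7
= 114 mod 7 = 2
h=2 → Monday


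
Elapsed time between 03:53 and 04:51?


0h 58m

End time in minutes: 4×60 + 51 = 291
Start time in minutes: 3×60 + 53 = 233
Difference = 291 - 233 = 58 minutes
= 0 hours 58 minutes


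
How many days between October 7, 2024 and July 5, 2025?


From October 7, 2024 to July 5, 2025
Rest of October 2024: 31 - 7 = 24
Full months: November 30, December 31, January 31, February 2025 28, March 31, April 30, May 31, June 30
Days into July 2025: 5
Total = 24 + 30 + 31 + 31 + 28 + 31 + 30 + 31 + 30 + 5 = 271 days

271 days


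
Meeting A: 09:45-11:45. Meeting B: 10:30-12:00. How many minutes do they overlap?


75 minutes

Meeting A: 585-705 (in minutes from midnight)
Meeting B: 630-720
Overlap start = max(585, 630) = 630
Overlap end = min(705, 720) = 705
Overlap = max(0, 705 - 630) = 75 min


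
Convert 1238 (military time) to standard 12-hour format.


Hour: 12
12 → 12 PM (noon)

12:38 PM


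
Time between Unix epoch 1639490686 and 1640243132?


752446 seconds (209.0 hours / 8.71 days)

Difference = 1640243132 - 1639490686 = 752446 seconds
In hours: 752446 / 3600 ≈ 209.0
In days: 752446 / 86400 ≈ 8.71


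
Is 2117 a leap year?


No

Rules: divisible by 4 AND (not by 100 OR by 400)
2117 ÷ 4 = 529 remainder 1 → not divisible by 4
Not divisible by 4 → not a leap year


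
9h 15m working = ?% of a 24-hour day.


Time: 555 minutes
Day: 1440 minutes
Percentage = (555/1440) × 100 ≈ 38.5%

38.5%


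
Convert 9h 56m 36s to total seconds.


35796 seconds

Hours: 9 × 3600 = 32400
Minutes: 56 × 60 = 3360
Seconds: 36
Total = 32400 + 3360 + 36 = 35796


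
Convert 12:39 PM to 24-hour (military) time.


12:39

Input: 12:39 PM
12 PM → 12 (noon)


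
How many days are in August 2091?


Month: August (month 8)
August has 31 days

31 days


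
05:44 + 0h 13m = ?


05:57

Start: 344 minutes from midnight
Add: 13 minutes
Total: 357 minutes
Hours: 357 ÷ 60 = 5 remainder 57


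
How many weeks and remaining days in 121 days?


17 weeks 2 days

Weeks: 121 ÷ 7 = 17 remainder 2


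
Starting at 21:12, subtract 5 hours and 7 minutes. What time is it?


16:05

Start: 1272 minutes from midnight
Subtract: 307 minutes
Remaining: 1272 - 307 = 965
Hours: 16, Minutes: 5


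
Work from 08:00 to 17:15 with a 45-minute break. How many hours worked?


Total time = (17×60+15) - (8×60+0)
= 1035 - 480 = 555 min
Minus break: 555 - 45 = 510 min
= 8h 30m

8h 30m (510 minutes)


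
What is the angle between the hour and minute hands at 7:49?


Hour hand = 7×30 + 49×0.5 = 234.5°
Minute hand = 49×6 = 294°
Difference = |234.5 - 294| = 59.5°

59.5°


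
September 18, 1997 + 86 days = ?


December 13, 1997

Start: September 18, 1997
Add 86 days
September 18 → October 1: 30 - 18 + 1 = 13 days (86 - 13 = 73 left)
October 1 → November 1: 31 - 1 + 1 = 31 days (73 - 31 = 42 left)
November 1 → December 1: 30 - 1 + 1 = 30 days (42 - 30 = 12 left)
December 1 + 12 = December 13, 1997


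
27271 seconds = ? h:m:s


7h 34m 31s

Hours: 27271 ÷ 3600 = 7 remainder 2071
Minutes: 2071 ÷ 60 = 34 remainder 31
Seconds: 31


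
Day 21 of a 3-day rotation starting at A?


Shift C

Shifts: A, B, C
Start: A (index 0)
Day 21: (0 + 21 - 1) mod 3
= 20 mod 3
= 2
Index 2 → shift C


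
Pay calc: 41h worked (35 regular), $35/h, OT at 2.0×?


$1645.00

Regular: 35h × $35 = $1225.00
Overtime: 41 - 35 = 6h
OT pay: 6h × $35 × 2.0 = $420.00
Total = $1225.00 + $420.00 = $1645.00


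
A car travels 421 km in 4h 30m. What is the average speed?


Distance: 421 km
Time: 4h 30m = 270 min = 270/60 = 9/2 hours
Speed = 421 ÷ (9/2) = 421 × 2 / 9 = 842/9 ≈ 93.6 km/h

93.6 km/h


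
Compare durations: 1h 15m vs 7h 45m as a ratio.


Duration 1: 75 minutes
Duration 2: 465 minutes
Ratio = 75:465
GCD = 15
Simplified = 5:31
As a decimal: 5/31 ≈ 0.16

5:31 (0.16)


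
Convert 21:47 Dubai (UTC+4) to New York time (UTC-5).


12:47

Time difference = UTC-5 - UTC+4 = -9 hours
New hour = (21 -9) mod 24
= 12 mod 24 = 12
Minutes unchanged → 12:47


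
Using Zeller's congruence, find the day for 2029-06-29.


Friday

Zeller's congruence:
q=29, m=6, k=29, j=20
h = (29 + ⌊13×7/5⌋ + 29 + ⌊29/4⌋ + ⌊20/4⌋ - 2×20) mod 7
= (29 + 18 + 29 + 7 + 5 - 40) mod 7
= 48 mod 7 = 6
h=6 → Friday


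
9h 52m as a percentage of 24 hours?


Total minutes: 9×60 + 52 = 592
Day = 24×60 = 1440 minutes
Fraction = 592/1440 ≈ 0.4111
As a percentage: 592/1440 × 100 ≈ 41.11%

0.4111 (41.11%)


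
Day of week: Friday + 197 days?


Saturday

Start: Friday (index 4)
(4 + 197) mod 7
= 201 mod 7
= 5
Index 5 → Saturday


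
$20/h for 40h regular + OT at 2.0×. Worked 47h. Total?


$1080.00

Regular: 40h × $20 = $800.00
Overtime: 47 - 40 = 7h
OT pay: 7h × $20 × 2.0 = $280.00
Total = $800.00 + $280.00 = $1080.00


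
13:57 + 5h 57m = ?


Start: 837 minutes from midnight
Add: 357 minutes
Total: 1194 minutes
Hours: 1194 ÷ 60 = 19 remainder 54

19:54


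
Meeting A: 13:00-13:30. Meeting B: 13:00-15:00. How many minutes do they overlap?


Meeting A: 780-810 (in minutes from midnight)
Meeting B: 780-900
Overlap start = max(780, 780) = 780
Overlap end = min(810, 900) = 810
Overlap = max(0, 810 - 780) = 30 min

30 minutes


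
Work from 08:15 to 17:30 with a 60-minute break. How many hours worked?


8h 15m (495 minutes)

Total time = (17×60+30) - (8×60+15)
= 1050 - 495 = 555 min
Minus break: 555 - 60 = 495 min
= 8h 15m


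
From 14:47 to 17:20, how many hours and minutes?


End time in minutes: 17×60 + 20 = 1040
Start time in minutes: 14×60 + 47 = 887
Difference = 1040 - 887 = 153 minutes
= 2 hours 33 minutes

2h 33m


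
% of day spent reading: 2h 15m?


Time: 135 minutes
Day: 1440 minutes
Percentage = (135/1440) × 100 ≈ 9.4%

9.4%


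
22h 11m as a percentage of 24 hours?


0.9243 (92.43%)

Total minutes: 22×60 + 11 = 1331
Day = 24×60 = 1440 minutes
Fraction = 1331/1440 ≈ 0.9243
As a percentage: 1331/1440 × 100 ≈ 92.43%


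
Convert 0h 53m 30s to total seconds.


3210 seconds

Hours: 0 × 3600 = 0
Minutes: 53 × 60 = 3180
Seconds: 30
Total = 0 + 3180 + 30 = 3210


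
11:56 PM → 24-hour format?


23:56

Input: 11:56 PM
PM: 11 + 12 = 23


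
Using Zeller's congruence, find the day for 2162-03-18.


Thursday

Zeller's congruence:
q=18, m=3, k=62, j=21
h = (18 + ⌊13×4/5⌋ + 62 + ⌊62/4⌋ + ⌊21/4⌋ - 2×21) mod 7
= (18 + 10 + 62 + 15 + 5 - 42) mod 7
= 68 mod 7 = 5
h=5 → Thursday


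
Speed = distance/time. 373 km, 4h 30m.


82.9 km/h

Distance: 373 km
Time: 4h 30m = 270 min = 270/60 = 9/2 hours
Speed = 373 ÷ (9/2) = 373 × 2 / 9 = 746/9 ≈ 82.9 km/h


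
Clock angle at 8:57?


Hour hand = 8×30 + 57×0.5 = 268.5°
Minute hand = 57×6 = 342°
Difference = |268.5 - 342| = 73.5°

73.5°


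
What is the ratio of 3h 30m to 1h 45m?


Duration 1: 210 minutes
Duration 2: 105 minutes
Ratio = 210:105
GCD = 105
Simplified = 2:1
As a decimal: 2/1 = 2.00

2:1 (2.00)


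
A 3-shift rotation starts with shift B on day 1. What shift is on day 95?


Shifts: A, B, C
Start: B (index 1)
Day 95: (1 + 95 - 1) mod 3
= 95 mod 3
= 2
Index 2 → shift C

Shift C


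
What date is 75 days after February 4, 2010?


April 20, 2010

Start: February 4, 2010
Add 75 days
February 4 → March 1: 28 - 4 + 1 = 25 days (75 - 25 = 50 left)
March 1 → April 1: 31 - 1 + 1 = 31 days (50 - 31 = 19 left)
April 1 + 19 = April 20, 2010


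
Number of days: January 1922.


Month: January (month 1)
January has 31 days

31 days


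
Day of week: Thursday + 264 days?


Start: Thursday (index 3)
(3 + 264) mod 7
= 267 mod 7
= 1
Index 1 → Tuesday

Tuesday


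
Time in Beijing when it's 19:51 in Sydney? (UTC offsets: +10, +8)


17:51

Time difference = UTC+8 - UTC+10 = -2 hours
New hour = (19 -2) mod 24
= 17 mod 24 = 17
Minutes unchanged → 17:51


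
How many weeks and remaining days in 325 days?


Weeks: 325 ÷ 7 = 46 remainder 3

46 weeks 3 days


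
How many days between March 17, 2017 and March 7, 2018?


From March 17, 2017 to March 7, 2018
Rest of March 2017: 31 - 17 = 14
Full months: April 30, May 31, June 30, July 31, August 31, September 30, October 31, November 30, December 31, January 31, February 2018 28
Days into March 2018: 7
Total = 14 + 30 + 31 + 30 + 31 + 31 + 30 + 31 + 30 + 31 + 31 + 28 + 7 = 355 days

355 days


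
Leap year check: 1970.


Rules: divisible by 4 AND (not by 100 OR by 400)
1970 ÷ 4 = 492 remainder 2 → not divisible by 4
Not divisible by 4 → not a leap year

No


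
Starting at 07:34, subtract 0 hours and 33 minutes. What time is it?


07:01

Start: 454 minutes from midnight
Subtract: 33 minutes
Remaining: 454 - 33 = 421
Hours: 7, Minutes: 1


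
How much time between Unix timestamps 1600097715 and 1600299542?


Difference = 1600299542 - 1600097715 = 201827 seconds
In hours: 201827 / 3600 ≈ 56.1
In days: 201827 / 86400 ≈ 2.34

201827 seconds (56.1 hours / 2.34 days)


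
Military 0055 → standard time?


12:55 AM

Hour: 0
0 → 12 AM (midnight)


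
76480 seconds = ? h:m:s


21h 14m 40s

Hours: 76480 ÷ 3600 = 21 remainder 880
Minutes: 880 ÷ 60 = 14 remainder 40
Seconds: 40


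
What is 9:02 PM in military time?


21:02

Input: 9:02 PM
PM: 9 + 12 = 21


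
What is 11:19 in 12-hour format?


Hour: 11
11 < 12 → AM

11:19 AM


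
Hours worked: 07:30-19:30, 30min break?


Total time = (19×60+30) - (7×60+30)
= 1170 - 450 = 720 min
Minus break: 720 - 30 = 690 min
= 11h 30m

11h 30m (690 minutes)


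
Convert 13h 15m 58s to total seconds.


Hours: 13 × 3600 = 46800
Minutes: 15 × 60 = 900
Seconds: 58
Total = 46800 + 900 + 58 = 47758

47758 seconds


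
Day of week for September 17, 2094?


Friday

Zeller's congruence:
q=17, m=9, k=94, j=20
h = (17 + ⌊13×10/5⌋ + 94 + ⌊94/4⌋ + ⌊20/4⌋ - 2×20) mod 7
= (17 + 26 + 94 + 23 + 5 - 40) mod 7
= 125 mod 7 = 6
h=6 → Friday


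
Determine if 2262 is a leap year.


No

Rules: divisible by 4 AND (not by 100 OR by 400)
2262 ÷ 4 = 565 remainder 2 → not divisible by 4
Not divisible by 4 → not a leap year


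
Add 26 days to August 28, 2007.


Start: August 28, 2007
Add 26 days
August 28 → September 1: 31 - 28 + 1 = 4 days (26 - 4 = 22 left)
September 1 + 22 = September 23, 2007

September 23, 2007


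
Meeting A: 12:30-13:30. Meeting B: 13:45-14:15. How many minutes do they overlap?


0 minutes

Meeting A: 750-810 (in minutes from midnight)
Meeting B: 825-855
Overlap start = max(750, 825) = 825
Overlap end = min(810, 855) = 810
Overlap = max(0, 810 - 825) = 0 min


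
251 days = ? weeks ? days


Weeks: 251 ÷ 7 = 35 remainder 6

35 weeks 6 days


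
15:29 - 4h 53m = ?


10:36

Start: 929 minutes from midnight
Subtract: 293 minutes
Remaining: 929 - 293 = 636
Hours: 10, Minutes: 36


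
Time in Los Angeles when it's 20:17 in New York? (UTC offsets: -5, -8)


Time difference = UTC-8 - UTC-5 = -3 hours
New hour = (20 -3) mod 24
= 17 mod 24 = 17
Minutes unchanged → 17:17

17:17


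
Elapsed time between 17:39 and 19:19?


End time in minutes: 19×60 + 19 = 1159
Start time in minutes: 17×60 + 39 = 1059
Difference = 1159 - 1059 = 100 minutes
= 1 hours 40 minutes

1h 40m


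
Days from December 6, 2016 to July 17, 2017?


From December 6, 2016 to July 17, 2017
Rest of December 2016: 31 - 6 = 25
Full months: January 31, February 2017 28, March 31, April 30, May 31, June 30
Days into July 2017: 17
Total = 25 + 31 + 28 + 31 + 30 + 31 + 30 + 17 = 223 days

223 days


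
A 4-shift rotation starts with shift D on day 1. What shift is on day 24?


Shifts: A, B, C, D
Start: D (index 3)
Day 24: (3 + 24 - 1) mod 4
= 26 mod 4
= 2
Index 2 → shift C

Shift C


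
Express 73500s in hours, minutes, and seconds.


Hours: 73500 ÷ 3600 = 20 remainder 1500
Minutes: 1500 ÷ 60 = 25 remainder 0
Seconds: 0

20h 25m 0s


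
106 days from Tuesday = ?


Start: Tuesday (index 1)
(1 + 106) mod 7
= 107 mod 7
= 2
Index 2 → Wednesday

Wednesday


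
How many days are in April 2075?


Month: April (month 4)
April has 30 days

30 days


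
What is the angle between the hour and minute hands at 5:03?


Hour hand = 5×30 + 3×0.5 = 151.5°
Minute hand = 3×6 = 18°
Difference = |151.5 - 18| = 133.5°

133.5°


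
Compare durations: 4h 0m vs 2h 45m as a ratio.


16:11 (1.45)

Duration 1: 240 minutes
Duration 2: 165 minutes
Ratio = 240:165
GCD = 15
Simplified = 16:11
As a decimal: 16/11 ≈ 1.45


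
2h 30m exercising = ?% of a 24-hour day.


Time: 150 minutes
Day: 1440 minutes
Percentage = (150/1440) × 100 ≈ 10.4%

10.4%


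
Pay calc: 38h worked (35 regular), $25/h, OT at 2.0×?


$1025.00

Regular: 35h × $25 = $875.00
Overtime: 38 - 35 = 3h
OT pay: 3h × $25 × 2.0 = $150.00
Total = $875.00 + $150.00 = $1025.00


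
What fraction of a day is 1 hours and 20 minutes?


0.0556 (5.56%)

Total minutes: 1×60 + 20 = 80
Day = 24×60 = 1440 minutes
Fraction = 80/1440 ≈ 0.0556
As a percentage: 80/1440 × 100 ≈ 5.56%


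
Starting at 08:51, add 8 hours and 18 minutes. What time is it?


17:09

Start: 531 minutes from midnight
Add: 498 minutes
Total: 1029 minutes
Hours: 1029 ÷ 60 = 17 remainder 9


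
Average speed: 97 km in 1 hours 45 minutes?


Distance: 97 km
Time: 1h 45m = 105 min = 105/60 = 7/4 hours
Speed = 97 ÷ (7/4) = 97 × 4 / 7 = 388/7 ≈ 55.4 km/h

55.4 km/h


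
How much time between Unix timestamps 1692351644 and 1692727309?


Difference = 1692727309 - 1692351644 = 375665 seconds
In hours: 375665 / 3600 ≈ 104.4
In days: 375665 / 86400 ≈ 4.35

375665 seconds (104.4 hours / 4.35 days)


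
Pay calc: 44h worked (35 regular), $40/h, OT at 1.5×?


$1940.00

Regular: 35h × $40 = $1400.00
Overtime: 44 - 35 = 9h
OT pay: 9h × $40 × 1.5 = $540.00
Total = $1400.00 + $540.00 = $1940.00


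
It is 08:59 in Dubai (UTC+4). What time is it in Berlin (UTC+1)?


05:59

Time difference = UTC+1 - UTC+4 = -3 hours
New hour = (8 -3) mod 24
= 5 mod 24 = 5
Minutes unchanged → 05:59


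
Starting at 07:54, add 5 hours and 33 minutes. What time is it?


13:27

Start: 474 minutes from midnight
Add: 333 minutes
Total: 807 minutes
Hours: 807 ÷ 60 = 13 remainder 27


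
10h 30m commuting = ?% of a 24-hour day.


Time: 630 minutes
Day: 1440 minutes
Percentage = (630/1440) × 100 ≈ 43.8%

43.8%


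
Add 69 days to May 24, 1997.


August 1, 1997

Start: May 24, 1997
Add 69 days
May 24 → June 1: 31 - 24 + 1 = 8 days (69 - 8 = 61 left)
June 1 → July 1: 30 - 1 + 1 = 30 days (61 - 30 = 31 left)
July 1 → August 1: 31 - 1 + 1 = 31 days (31 - 31 = 0 left)
Land exactly on August 1, 1997


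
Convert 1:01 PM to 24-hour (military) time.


Input: 1:01 PM
PM: 1 + 12 = 13

13:01


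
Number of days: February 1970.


28 days

Month: February (month 2)
February: 28 or 29 (leap year)
1970 leap year? No


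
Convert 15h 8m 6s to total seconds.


54486 seconds

Hours: 15 × 3600 = 54000
Minutes: 8 × 60 = 480
Seconds: 6
Total = 54000 + 480 + 6 = 54486


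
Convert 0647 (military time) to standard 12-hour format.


Hour: 6
6 < 12 → AM

6:47 AM


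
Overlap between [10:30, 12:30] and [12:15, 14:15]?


15 minutes

Meeting A: 630-750 (in minutes from midnight)
Meeting B: 735-855
Overlap start = max(630, 735) = 735
Overlap end = min(750, 855) = 750
Overlap = max(0, 750 - 735) = 15 min


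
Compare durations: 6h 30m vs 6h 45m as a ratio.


26:27 (0.96)

Duration 1: 390 minutes
Duration 2: 405 minutes
Ratio = 390:405
GCD = 15
Simplified = 26:27
As a decimal: 26/27 ≈ 0.96


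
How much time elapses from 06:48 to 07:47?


End time in minutes: 7×60 + 47 = 467
Start time in minutes: 6×60 + 48 = 408
Difference = 467 - 408 = 59 minutes
= 0 hours 59 minutes

0h 59m


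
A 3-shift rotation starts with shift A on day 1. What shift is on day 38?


Shifts: A, B, C
Start: A (index 0)
Day 38: (0 + 38 - 1) mod 3
= 37 mod 3
= 1
Index 1 → shift B

Shift B


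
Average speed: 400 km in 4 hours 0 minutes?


Distance: 400 km
Time: 4 hours
Speed = 400 / 4 = 100.0 km/h

100.0 km/h


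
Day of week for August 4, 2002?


Sunday

Zeller's congruence:
q=4, m=8, k=2, j=20
h = (4 + ⌊13×9/5⌋ + 2 + ⌊2/4⌋ + ⌊20/4⌋ - 2×20) mod 7
= (4 + 23 + 2 + 0 + 5 - 40) mod 7
= -6 mod 7 = 1
h=1 → Sunday


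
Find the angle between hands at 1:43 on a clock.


Hour hand = 1×30 + 43×0.5 = 51.5°
Minute hand = 43×6 = 258°
Difference = |51.5 - 258| = 206.5°
Since > 180°: 360 - 206.5 = 153.5°

153.5°


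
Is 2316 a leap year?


Rules: divisible by 4 AND (not by 100 OR by 400)
2316 ÷ 4 = 579 exactly → divisible by 4
2316 ÷ 100 = 23 remainder 16 → not divisible by 100
Divisible by 4 but not by 100 → leap year

Yes


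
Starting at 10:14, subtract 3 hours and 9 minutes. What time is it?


Start: 614 minutes from midnight
Subtract: 189 minutes
Remaining: 614 - 189 = 425
Hours: 7, Minutes: 5

07:05


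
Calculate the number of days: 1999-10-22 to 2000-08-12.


295 days

From October 22, 1999 to August 12, 2000
Rest of October 1999: 31 - 22 = 9
Full months: November 30, December 31, January 31, February 2000 29, March 31, April 30, May 31, June 30, July 31
Days into August 2000: 12
Total = 9 + 30 + 31 + 31 + 29 + 31 + 30 + 31 + 30 + 31 + 12 = 295 days


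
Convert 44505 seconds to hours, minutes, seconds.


12h 21m 45s

Hours: 44505 ÷ 3600 = 12 remainder 1305
Minutes: 1305 ÷ 60 = 21 remainder 45
Seconds: 45


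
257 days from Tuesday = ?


Start: Tuesday (index 1)
(1 + 257) mod 7
= 258 mod 7
= 6
Index 6 → Sunday

Sunday


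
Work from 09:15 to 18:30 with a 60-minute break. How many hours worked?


Total time = (18×60+30) - (9×60+15)
= 1110 - 555 = 555 min
Minus break: 555 - 60 = 495 min
= 8h 15m

8h 15m (495 minutes)


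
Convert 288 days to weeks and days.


41 weeks 1 days

Weeks: 288 ÷ 7 = 41 remainder 1


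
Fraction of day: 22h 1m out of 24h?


0.9174 (91.74%)

Total minutes: 22×60 + 1 = 1321
Day = 24×60 = 1440 minutes
Fraction = 1321/1440 ≈ 0.9174
As a percentage: 1321/1440 × 100 ≈ 91.74%


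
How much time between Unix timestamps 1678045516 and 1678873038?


Difference = 1678873038 - 1678045516 = 827522 seconds
In hours: 827522 / 3600 ≈ 229.9
In days: 827522 / 86400 ≈ 9.58

827522 seconds (229.9 hours / 9.58 days)


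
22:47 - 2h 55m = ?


Start: 1367 minutes from midnight
Subtract: 175 minutes
Remaining: 1367 - 175 = 1192
Hours: 19, Minutes: 52

19:52


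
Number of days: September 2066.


Month: September (month 9)
September has 30 days

30 days


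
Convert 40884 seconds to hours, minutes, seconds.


11h 21m 24s

Hours: 40884 ÷ 3600 = 11 remainder 1284
Minutes: 1284 ÷ 60 = 21 remainder 24
Seconds: 24


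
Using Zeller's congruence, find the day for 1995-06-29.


Zeller's congruence:
q=29, m=6, k=95, j=19
h = (29 + ⌊13×7/5⌋ + 95 + ⌊95/4⌋ + ⌊19/4⌋ - 2×19) mod 7
= (29 + 18 + 95 + 23 + 4 - 38) mod 7
= 131 mod 7 = 5
h=5 → Thursday

Thursday


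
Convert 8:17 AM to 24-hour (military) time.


08:17

Input: 8:17 AM
AM hour stays: 8


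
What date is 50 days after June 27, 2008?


August 16, 2008

Start: June 27, 2008
Add 50 days
June 27 → July 1: 30 - 27 + 1 = 4 days (50 - 4 = 46 left)
July 1 → August 1: 31 - 1 + 1 = 31 days (46 - 31 = 15 left)
August 1 + 15 = August 16, 2008


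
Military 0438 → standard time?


4:38 AM

Hour: 4
4 < 12 → AM


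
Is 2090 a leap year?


No

Rules: divisible by 4 AND (not by 100 OR by 400)
2090 ÷ 4 = 522 remainder 2 → not divisible by 4
Not divisible by 4 → not a leap year


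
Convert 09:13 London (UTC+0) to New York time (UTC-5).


Time difference = UTC-5 - UTC+0 = -5 hours
New hour = (9 -5) mod 24
= 4 mod 24 = 4
Minutes unchanged → 04:13

04:13
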